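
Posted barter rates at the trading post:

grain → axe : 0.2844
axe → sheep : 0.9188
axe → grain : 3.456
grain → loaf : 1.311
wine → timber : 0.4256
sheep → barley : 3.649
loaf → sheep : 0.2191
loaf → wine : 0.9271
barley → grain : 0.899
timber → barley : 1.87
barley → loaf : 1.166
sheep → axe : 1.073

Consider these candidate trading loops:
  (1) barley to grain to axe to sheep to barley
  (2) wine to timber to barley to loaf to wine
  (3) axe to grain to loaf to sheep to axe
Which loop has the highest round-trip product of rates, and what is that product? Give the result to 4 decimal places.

1.0652

(1) 0.899 × 0.2844 × 0.9188 × 3.649 = 0.85720
(2) 0.4256 × 1.87 × 1.166 × 0.9271 = 0.86034
(3) 3.456 × 1.311 × 0.2191 × 1.073 = 1.06517
Highest is cycle (3) at 1.0652 (>1, arbitrage).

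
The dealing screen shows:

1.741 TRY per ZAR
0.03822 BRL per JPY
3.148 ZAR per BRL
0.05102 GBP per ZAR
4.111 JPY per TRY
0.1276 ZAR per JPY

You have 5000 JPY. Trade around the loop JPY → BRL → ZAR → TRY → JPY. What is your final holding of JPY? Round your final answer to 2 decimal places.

4305.68

5000 JPY × 0.03822 = 191.1 BRL
191.1 BRL × 3.148 = 601.5828 ZAR
601.5828 ZAR × 1.741 = 1047.3556548 TRY
1047.3556548 TRY × 4.111 = 4305.6790968828 JPY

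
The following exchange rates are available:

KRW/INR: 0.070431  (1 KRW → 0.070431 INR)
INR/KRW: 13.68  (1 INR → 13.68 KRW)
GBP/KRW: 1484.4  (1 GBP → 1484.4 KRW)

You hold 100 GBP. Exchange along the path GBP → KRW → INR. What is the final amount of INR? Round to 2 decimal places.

100 GBP × 1484.4 = 148440 KRW
148440 KRW × 0.070431 = 10454.77764 INR

10454.78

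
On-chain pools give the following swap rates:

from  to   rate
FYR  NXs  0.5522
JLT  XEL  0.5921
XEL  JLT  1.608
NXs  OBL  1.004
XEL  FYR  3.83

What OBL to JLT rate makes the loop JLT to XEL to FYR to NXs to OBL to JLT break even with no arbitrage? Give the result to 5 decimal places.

0.79538

Known legs of the cycle: 0.5921 × 3.83 × 0.5522 × 1.004 = 1.2572566753384
For no arbitrage the full-cycle product must be 1, so the missing rate is 1 / 1.2572566753384 ≈ 0.7953825.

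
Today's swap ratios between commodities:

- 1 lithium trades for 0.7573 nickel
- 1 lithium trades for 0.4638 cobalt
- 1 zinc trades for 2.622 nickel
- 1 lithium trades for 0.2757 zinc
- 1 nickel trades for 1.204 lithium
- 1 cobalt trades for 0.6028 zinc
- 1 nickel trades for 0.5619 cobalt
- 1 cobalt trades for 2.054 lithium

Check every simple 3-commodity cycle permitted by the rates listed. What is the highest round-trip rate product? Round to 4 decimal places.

0.8881

cobalt→zinc→nickel→cobalt: 0.6028 × 2.622 × 0.5619 = 0.88811
cobalt→lithium→nickel→cobalt: 2.054 × 0.7573 × 0.5619 = 0.87403
nickel→lithium→zinc→nickel: 1.204 × 0.2757 × 2.622 = 0.87035
Maximum is cobalt→zinc→nickel→cobalt at 0.8881; no arbitrage — every cycle loses value.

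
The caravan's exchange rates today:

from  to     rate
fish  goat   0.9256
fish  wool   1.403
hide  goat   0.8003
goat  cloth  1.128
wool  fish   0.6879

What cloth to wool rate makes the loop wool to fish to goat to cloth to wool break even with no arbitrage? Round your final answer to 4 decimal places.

1.3923

Known legs of the cycle: 0.6879 × 0.9256 × 1.128 = 0.71822043072
For no arbitrage the full-cycle product must be 1, so the missing rate is 1 / 0.71822043072 ≈ 1.392330.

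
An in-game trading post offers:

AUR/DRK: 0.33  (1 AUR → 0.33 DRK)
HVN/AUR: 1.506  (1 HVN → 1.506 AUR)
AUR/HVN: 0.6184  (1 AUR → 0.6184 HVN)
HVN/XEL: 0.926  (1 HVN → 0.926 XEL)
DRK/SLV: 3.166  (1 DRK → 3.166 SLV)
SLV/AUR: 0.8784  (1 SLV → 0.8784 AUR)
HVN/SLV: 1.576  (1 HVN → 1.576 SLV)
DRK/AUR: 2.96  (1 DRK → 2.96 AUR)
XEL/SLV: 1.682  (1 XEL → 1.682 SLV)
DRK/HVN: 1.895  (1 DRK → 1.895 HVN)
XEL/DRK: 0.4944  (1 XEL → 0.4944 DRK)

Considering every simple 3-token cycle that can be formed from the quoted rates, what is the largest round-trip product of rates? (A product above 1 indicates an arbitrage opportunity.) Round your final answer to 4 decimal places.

AUR→DRK→HVN→AUR: 0.33 × 1.895 × 1.506 = 0.94178
AUR→DRK→SLV→AUR: 0.33 × 3.166 × 0.8784 = 0.91773
DRK→HVN→XEL→DRK: 1.895 × 0.926 × 0.4944 = 0.86756
AUR→HVN→SLV→AUR: 0.6184 × 1.576 × 0.8784 = 0.85609
Maximum is AUR→DRK→HVN→AUR at 0.9418; no arbitrage — every cycle loses value.

0.9418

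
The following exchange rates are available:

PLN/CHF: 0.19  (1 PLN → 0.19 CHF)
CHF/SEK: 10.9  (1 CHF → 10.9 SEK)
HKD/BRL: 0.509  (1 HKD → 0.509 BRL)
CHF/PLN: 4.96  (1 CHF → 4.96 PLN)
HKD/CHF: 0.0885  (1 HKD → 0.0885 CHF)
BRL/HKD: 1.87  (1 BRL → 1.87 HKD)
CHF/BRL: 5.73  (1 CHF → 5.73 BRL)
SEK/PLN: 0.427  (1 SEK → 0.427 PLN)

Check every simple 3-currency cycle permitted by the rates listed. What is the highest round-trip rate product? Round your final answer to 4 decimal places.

0.9483

BRL→HKD→CHF→BRL: 1.87 × 0.0885 × 5.73 = 0.94829
SEK→PLN→CHF→SEK: 0.427 × 0.19 × 10.9 = 0.88432
Maximum is BRL→HKD→CHF→BRL at 0.9483; no arbitrage — every cycle loses value.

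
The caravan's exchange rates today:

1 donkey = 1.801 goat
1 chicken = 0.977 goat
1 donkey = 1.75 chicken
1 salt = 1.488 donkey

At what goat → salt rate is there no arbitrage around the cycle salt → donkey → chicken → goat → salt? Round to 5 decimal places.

0.39307

Known legs of the cycle: 1.488 × 1.75 × 0.977 = 2.544108
For no arbitrage the full-cycle product must be 1, so the missing rate is 1 / 2.544108 ≈ 0.3930651.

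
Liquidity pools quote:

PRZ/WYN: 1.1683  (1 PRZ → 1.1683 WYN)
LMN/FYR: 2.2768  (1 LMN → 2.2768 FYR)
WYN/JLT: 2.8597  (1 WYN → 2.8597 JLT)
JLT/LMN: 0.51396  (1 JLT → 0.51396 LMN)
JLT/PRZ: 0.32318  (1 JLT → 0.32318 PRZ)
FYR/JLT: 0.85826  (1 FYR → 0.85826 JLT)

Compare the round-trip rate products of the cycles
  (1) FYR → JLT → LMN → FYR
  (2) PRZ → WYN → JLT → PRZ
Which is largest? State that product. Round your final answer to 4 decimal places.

1.0797

(1) 0.85826 × 0.51396 × 2.2768 = 1.00432
(2) 1.1683 × 2.8597 × 0.32318 = 1.07974
Highest is cycle (2) at 1.0797 (>1, arbitrage).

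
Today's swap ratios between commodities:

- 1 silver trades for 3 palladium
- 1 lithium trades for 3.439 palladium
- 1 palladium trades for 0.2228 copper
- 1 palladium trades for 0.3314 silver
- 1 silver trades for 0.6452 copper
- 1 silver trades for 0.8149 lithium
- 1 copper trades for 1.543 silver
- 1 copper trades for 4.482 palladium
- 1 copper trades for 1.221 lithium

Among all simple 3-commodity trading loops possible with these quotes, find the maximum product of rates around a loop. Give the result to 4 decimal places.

1.0313

palladium→copper→silver→palladium: 0.2228 × 1.543 × 3 = 1.03134
palladium→silver→copper→palladium: 0.3314 × 0.6452 × 4.482 = 0.95834
lithium→palladium→copper→lithium: 3.439 × 0.2228 × 1.221 = 0.93554
lithium→palladium→silver→lithium: 3.439 × 0.3314 × 0.8149 = 0.92873
Maximum is palladium→copper→silver→palladium at 1.0313; arbitrage exists.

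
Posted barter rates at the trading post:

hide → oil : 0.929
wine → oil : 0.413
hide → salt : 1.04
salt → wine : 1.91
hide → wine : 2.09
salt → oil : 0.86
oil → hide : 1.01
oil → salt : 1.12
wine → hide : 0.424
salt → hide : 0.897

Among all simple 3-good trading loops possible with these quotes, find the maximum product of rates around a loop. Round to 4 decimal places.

0.9333

oil→salt→hide→oil: 1.12 × 0.897 × 0.929 = 0.93331
oil→hide→salt→oil: 1.01 × 1.04 × 0.86 = 0.90334
oil→salt→wine→oil: 1.12 × 1.91 × 0.413 = 0.88349
oil→hide→wine→oil: 1.01 × 2.09 × 0.413 = 0.87180
salt→wine→hide→salt: 1.91 × 0.424 × 1.04 = 0.84223
Maximum is oil→salt→hide→oil at 0.9333; no arbitrage — every cycle loses value.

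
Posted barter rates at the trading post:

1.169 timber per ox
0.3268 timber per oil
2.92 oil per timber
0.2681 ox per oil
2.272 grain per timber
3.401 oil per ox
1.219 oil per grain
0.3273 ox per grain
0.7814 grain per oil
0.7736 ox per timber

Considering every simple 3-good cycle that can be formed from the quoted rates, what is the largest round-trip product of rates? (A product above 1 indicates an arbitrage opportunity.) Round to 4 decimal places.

0.9152

timber→oil→ox→timber: 2.92 × 0.2681 × 1.169 = 0.91515
timber→grain→oil→timber: 2.272 × 1.219 × 0.3268 = 0.90509
grain→ox→oil→grain: 0.3273 × 3.401 × 0.7814 = 0.86981
timber→grain→ox→timber: 2.272 × 0.3273 × 1.169 = 0.86930
timber→ox→oil→timber: 0.7736 × 3.401 × 0.3268 = 0.85982
Maximum is timber→oil→ox→timber at 0.9152; no arbitrage — every cycle loses value.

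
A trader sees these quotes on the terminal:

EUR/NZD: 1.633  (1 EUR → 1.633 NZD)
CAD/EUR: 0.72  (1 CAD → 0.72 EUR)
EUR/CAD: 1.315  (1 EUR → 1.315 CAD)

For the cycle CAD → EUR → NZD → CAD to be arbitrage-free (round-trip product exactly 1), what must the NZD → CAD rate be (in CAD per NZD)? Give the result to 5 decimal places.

0.85051

Known legs of the cycle: 0.72 × 1.633 = 1.17576
For no arbitrage the full-cycle product must be 1, so the missing rate is 1 / 1.17576 ≈ 0.8505137.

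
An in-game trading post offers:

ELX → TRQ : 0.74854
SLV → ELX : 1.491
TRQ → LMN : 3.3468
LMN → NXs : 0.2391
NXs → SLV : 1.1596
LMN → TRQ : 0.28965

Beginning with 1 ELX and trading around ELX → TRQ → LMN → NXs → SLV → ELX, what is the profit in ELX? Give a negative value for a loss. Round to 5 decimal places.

1 ELX × 0.74854 = 0.74854 TRQ
0.74854 TRQ × 3.3468 = 2.505213672 LMN
2.505213672 LMN × 0.2391 = 0.5989965889752 NXs
0.5989965889752 NXs × 1.1596 = 0.69459644457564192 SLV
0.69459644457564192 SLV × 1.491 = 1.03564329886228210272 ELX
Net change: 1.03564329886228210272 − 1 = 0.03564329886228210272 ELX

0.03564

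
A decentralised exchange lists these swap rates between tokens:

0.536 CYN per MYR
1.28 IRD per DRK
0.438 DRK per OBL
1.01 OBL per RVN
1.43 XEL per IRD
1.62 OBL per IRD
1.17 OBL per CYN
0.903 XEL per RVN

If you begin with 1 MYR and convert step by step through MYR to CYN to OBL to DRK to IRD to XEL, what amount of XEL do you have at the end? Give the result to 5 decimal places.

1 MYR × 0.536 = 0.536 CYN
0.536 CYN × 1.17 = 0.62712 OBL
0.62712 OBL × 0.438 = 0.27467856 DRK
0.27467856 DRK × 1.28 = 0.3515885568 IRD
0.3515885568 IRD × 1.43 = 0.502771636224 XEL

0.50277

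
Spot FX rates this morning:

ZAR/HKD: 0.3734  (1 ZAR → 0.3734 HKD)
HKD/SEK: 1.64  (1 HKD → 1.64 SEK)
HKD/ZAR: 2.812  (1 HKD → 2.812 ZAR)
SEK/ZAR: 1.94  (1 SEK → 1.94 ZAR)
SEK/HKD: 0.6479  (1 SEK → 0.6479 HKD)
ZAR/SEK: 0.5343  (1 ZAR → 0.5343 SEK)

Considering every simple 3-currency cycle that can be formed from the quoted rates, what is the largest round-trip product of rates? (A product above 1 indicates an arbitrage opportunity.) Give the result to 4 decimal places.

ZAR→HKD→SEK→ZAR: 0.3734 × 1.64 × 1.94 = 1.18801
ZAR→SEK→HKD→ZAR: 0.5343 × 0.6479 × 2.812 = 0.97344
Maximum is ZAR→HKD→SEK→ZAR at 1.1880; arbitrage exists.

1.1880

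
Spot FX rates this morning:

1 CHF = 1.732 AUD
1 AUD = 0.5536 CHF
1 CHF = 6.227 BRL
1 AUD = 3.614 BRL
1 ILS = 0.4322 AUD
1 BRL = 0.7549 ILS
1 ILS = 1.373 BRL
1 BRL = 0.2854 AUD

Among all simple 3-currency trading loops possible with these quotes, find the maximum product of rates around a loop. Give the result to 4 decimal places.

BRL→ILS→AUD→BRL: 0.7549 × 0.4322 × 3.614 = 1.17913
BRL→AUD→CHF→BRL: 0.2854 × 0.5536 × 6.227 = 0.98385
Maximum is BRL→ILS→AUD→BRL at 1.1791; arbitrage exists.

1.1791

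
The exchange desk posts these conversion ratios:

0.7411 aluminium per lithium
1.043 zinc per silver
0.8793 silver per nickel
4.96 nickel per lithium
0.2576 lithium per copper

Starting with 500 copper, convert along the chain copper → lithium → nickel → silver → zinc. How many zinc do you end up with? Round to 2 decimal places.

585.89

500 copper × 0.2576 = 128.8 lithium
128.8 lithium × 4.96 = 638.848 nickel
638.848 nickel × 0.8793 = 561.7390464 silver
561.7390464 silver × 1.043 = 585.8938253952 zinc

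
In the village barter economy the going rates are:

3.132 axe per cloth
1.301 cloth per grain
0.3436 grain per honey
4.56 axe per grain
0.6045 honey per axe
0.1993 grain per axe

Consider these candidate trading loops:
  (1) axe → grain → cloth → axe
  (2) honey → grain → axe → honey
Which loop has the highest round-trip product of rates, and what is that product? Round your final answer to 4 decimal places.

0.9471

(1) 0.1993 × 1.301 × 3.132 = 0.81209
(2) 0.3436 × 4.56 × 0.6045 = 0.94714
Highest is cycle (2) at 0.9471 (≤1, no arbitrage).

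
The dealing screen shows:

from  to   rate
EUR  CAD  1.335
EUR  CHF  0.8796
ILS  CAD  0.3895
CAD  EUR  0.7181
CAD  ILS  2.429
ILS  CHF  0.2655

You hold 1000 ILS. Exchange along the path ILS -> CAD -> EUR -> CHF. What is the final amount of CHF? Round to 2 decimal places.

246.02

1000 ILS × 0.3895 = 389.5 CAD
389.5 CAD × 0.7181 = 279.69995 EUR
279.69995 EUR × 0.8796 = 246.02407602 CHF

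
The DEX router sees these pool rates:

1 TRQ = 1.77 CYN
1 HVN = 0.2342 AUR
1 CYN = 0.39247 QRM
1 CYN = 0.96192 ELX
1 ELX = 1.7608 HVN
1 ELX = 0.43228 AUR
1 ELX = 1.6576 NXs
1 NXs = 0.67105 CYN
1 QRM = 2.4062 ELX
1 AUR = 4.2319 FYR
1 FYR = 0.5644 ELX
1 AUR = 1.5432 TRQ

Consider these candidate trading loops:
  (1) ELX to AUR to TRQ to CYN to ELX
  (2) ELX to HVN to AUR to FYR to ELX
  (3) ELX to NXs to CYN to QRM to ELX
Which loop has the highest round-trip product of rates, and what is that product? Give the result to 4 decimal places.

1.1358

(1) 0.43228 × 1.5432 × 1.77 × 0.96192 = 1.13579
(2) 1.7608 × 0.2342 × 4.2319 × 0.5644 = 0.98496
(3) 1.6576 × 0.67105 × 0.39247 × 2.4062 = 1.05044
Highest is cycle (1) at 1.1358 (>1, arbitrage).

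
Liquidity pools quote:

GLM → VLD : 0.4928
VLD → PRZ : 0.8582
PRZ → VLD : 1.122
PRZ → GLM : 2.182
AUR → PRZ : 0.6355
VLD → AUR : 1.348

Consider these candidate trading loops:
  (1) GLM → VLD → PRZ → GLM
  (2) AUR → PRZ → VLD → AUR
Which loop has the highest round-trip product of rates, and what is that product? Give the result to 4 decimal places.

0.9612

(1) 0.4928 × 0.8582 × 2.182 = 0.92281
(2) 0.6355 × 1.122 × 1.348 = 0.96117
Highest is cycle (2) at 0.9612 (≤1, no arbitrage).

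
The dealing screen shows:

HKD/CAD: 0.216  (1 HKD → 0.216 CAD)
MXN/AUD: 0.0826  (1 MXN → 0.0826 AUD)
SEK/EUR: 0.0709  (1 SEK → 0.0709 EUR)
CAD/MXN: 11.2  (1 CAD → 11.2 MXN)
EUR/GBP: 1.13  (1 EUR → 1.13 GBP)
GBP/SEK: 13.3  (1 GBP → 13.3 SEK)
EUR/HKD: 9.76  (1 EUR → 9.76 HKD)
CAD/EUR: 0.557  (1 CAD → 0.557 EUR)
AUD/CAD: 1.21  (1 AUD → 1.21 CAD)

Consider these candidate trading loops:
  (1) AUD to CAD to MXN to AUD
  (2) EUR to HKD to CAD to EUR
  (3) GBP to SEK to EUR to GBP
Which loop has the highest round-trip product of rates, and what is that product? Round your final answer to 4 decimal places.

1.1742

(1) 1.21 × 11.2 × 0.0826 = 1.11940
(2) 9.76 × 0.216 × 0.557 = 1.17425
(3) 13.3 × 0.0709 × 1.13 = 1.06556
Highest is cycle (2) at 1.1742 (>1, arbitrage).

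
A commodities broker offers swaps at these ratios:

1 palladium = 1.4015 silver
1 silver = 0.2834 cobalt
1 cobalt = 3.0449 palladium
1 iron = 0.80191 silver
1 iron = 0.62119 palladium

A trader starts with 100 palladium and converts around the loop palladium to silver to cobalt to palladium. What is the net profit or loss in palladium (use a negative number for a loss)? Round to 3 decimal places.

100 palladium × 1.4015 = 140.15 silver
140.15 silver × 0.2834 = 39.71851 cobalt
39.71851 cobalt × 3.0449 = 120.938891099 palladium
Net change: 120.938891099 − 100 = 20.938891099 palladium

20.939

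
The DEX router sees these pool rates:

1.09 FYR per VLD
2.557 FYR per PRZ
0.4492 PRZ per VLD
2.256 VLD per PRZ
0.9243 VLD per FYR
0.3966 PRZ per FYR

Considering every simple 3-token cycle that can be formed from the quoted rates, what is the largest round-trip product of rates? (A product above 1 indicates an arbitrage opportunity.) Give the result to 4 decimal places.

VLD→PRZ→FYR→VLD: 0.4492 × 2.557 × 0.9243 = 1.06166
VLD→FYR→PRZ→VLD: 1.09 × 0.3966 × 2.256 = 0.97526
Maximum is VLD→PRZ→FYR→VLD at 1.0617; arbitrage exists.

1.0617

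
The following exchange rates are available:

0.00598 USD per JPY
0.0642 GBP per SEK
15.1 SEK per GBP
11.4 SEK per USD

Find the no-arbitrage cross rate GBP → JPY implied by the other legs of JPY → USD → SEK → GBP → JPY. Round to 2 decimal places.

228.49

Known legs of the cycle: 0.00598 × 11.4 × 0.0642 = 0.0043766424
For no arbitrage the full-cycle product must be 1, so the missing rate is 1 / 0.0043766424 ≈ 228.4857.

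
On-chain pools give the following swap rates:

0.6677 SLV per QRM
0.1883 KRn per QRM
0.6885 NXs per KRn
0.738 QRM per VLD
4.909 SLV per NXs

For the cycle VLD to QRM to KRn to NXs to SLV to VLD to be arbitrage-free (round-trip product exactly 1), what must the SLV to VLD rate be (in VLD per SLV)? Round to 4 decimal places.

2.1291

Known legs of the cycle: 0.738 × 0.1883 × 0.6885 × 4.909 = 0.4696817208111
For no arbitrage the full-cycle product must be 1, so the missing rate is 1 / 0.4696817208111 ≈ 2.129101.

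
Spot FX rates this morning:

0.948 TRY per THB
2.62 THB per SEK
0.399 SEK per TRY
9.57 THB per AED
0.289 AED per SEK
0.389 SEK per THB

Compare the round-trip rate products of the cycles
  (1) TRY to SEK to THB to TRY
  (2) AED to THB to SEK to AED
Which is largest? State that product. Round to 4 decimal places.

1.0759

(1) 0.399 × 2.62 × 0.948 = 0.99102
(2) 9.57 × 0.389 × 0.289 = 1.07587
Highest is cycle (2) at 1.0759 (>1, arbitrage).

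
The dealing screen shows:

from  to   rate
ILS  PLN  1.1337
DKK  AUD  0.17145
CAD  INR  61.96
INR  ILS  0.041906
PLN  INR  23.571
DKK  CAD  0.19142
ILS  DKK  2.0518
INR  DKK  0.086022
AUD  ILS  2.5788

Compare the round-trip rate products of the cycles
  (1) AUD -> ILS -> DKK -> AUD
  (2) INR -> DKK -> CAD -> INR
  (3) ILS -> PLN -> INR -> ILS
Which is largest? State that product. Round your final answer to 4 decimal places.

(1) 2.5788 × 2.0518 × 0.17145 = 0.90717
(2) 0.086022 × 0.19142 × 61.96 = 1.02025
(3) 1.1337 × 23.571 × 0.041906 = 1.11983
Highest is cycle (3) at 1.1198 (>1, arbitrage).

1.1198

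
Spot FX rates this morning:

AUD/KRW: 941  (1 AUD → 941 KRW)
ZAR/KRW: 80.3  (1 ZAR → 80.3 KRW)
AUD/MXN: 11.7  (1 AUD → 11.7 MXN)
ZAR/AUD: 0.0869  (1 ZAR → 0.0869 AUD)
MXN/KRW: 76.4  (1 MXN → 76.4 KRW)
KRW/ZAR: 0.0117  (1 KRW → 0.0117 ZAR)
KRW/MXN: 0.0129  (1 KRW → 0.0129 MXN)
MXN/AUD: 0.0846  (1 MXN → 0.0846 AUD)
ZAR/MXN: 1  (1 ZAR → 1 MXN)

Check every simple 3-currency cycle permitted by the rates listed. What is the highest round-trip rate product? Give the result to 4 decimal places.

1.0270

KRW→MXN→AUD→KRW: 0.0129 × 0.0846 × 941 = 1.02695
ZAR→AUD→KRW→ZAR: 0.0869 × 941 × 0.0117 = 0.95674
ZAR→MXN→KRW→ZAR: 1 × 76.4 × 0.0117 = 0.89388
Maximum is KRW→MXN→AUD→KRW at 1.0270; arbitrage exists.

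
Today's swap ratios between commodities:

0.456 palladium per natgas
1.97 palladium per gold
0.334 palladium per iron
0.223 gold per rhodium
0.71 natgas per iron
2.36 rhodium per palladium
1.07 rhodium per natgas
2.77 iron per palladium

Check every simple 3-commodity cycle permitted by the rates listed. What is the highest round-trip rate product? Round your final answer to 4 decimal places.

1.0368

rhodium→gold→palladium→rhodium: 0.223 × 1.97 × 2.36 = 1.03677
iron→natgas→palladium→iron: 0.71 × 0.456 × 2.77 = 0.89682
Maximum is rhodium→gold→palladium→rhodium at 1.0368; arbitrage exists.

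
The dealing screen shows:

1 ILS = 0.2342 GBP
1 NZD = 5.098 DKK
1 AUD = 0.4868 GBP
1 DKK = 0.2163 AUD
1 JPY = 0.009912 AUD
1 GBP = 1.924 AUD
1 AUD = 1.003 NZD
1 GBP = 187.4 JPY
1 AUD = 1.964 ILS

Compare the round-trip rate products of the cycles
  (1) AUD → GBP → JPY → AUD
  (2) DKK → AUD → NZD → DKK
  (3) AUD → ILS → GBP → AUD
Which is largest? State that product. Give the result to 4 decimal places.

1.1060

(1) 0.4868 × 187.4 × 0.009912 = 0.90424
(2) 0.2163 × 1.003 × 5.098 = 1.10601
(3) 1.964 × 0.2342 × 1.924 = 0.88498
Highest is cycle (2) at 1.1060 (>1, arbitrage).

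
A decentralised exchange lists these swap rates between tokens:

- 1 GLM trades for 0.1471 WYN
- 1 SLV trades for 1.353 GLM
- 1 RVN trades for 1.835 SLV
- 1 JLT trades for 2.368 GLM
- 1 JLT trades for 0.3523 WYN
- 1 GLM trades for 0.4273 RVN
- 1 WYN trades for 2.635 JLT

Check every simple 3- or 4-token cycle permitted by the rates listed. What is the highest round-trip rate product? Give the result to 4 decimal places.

SLV→GLM→RVN→SLV: 1.353 × 0.4273 × 1.835 = 1.06088
JLT→GLM→WYN→JLT: 2.368 × 0.1471 × 2.635 = 0.91786
Maximum is SLV→GLM→RVN→SLV at 1.0609; arbitrage exists.

1.0609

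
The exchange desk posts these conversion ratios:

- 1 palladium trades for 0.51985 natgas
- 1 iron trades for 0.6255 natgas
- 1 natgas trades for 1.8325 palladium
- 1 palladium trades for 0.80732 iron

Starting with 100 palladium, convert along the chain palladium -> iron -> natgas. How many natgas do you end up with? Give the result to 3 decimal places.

100 palladium × 0.80732 = 80.732 iron
80.732 iron × 0.6255 = 50.497866 natgas

50.498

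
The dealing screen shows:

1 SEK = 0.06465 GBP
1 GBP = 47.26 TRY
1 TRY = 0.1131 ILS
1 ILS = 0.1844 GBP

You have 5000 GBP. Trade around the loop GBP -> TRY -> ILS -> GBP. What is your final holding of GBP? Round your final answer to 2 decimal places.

5000 GBP × 47.26 = 236300 TRY
236300 TRY × 0.1131 = 26725.53 ILS
26725.53 ILS × 0.1844 = 4928.187732 GBP

4928.19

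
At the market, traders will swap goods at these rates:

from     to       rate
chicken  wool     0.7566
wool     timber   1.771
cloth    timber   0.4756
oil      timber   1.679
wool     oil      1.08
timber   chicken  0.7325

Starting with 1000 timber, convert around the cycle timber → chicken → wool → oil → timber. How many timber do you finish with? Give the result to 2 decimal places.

1004.96

1000 timber × 0.7325 = 732.5 chicken
732.5 chicken × 0.7566 = 554.2095 wool
554.2095 wool × 1.08 = 598.54626 oil
598.54626 oil × 1.679 = 1004.95917054 timber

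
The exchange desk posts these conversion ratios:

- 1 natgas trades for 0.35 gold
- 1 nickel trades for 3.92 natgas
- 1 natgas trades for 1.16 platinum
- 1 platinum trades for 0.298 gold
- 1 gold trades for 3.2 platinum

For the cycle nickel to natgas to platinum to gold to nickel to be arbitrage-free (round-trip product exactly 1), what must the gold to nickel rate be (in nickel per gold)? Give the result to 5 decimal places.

0.73797

Known legs of the cycle: 3.92 × 1.16 × 0.298 = 1.3550656
For no arbitrage the full-cycle product must be 1, so the missing rate is 1 / 1.3550656 ≈ 0.7379717.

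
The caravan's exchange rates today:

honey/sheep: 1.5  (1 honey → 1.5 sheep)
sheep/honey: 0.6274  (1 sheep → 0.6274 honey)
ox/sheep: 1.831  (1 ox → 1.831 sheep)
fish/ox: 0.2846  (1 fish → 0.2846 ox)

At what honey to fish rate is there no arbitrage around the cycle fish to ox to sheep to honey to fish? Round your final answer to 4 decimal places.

3.0587

Known legs of the cycle: 0.2846 × 1.831 × 0.6274 = 0.32693977124
For no arbitrage the full-cycle product must be 1, so the missing rate is 1 / 0.32693977124 ≈ 3.058667.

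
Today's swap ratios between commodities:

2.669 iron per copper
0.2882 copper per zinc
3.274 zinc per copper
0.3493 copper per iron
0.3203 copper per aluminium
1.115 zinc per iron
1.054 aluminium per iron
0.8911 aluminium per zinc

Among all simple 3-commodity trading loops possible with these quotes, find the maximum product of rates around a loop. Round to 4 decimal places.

zinc→aluminium→copper→zinc: 0.8911 × 0.3203 × 3.274 = 0.93446
iron→aluminium→copper→iron: 1.054 × 0.3203 × 2.669 = 0.90104
iron→zinc→copper→iron: 1.115 × 0.2882 × 2.669 = 0.85766
Maximum is zinc→aluminium→copper→zinc at 0.9345; no arbitrage — every cycle loses value.

0.9345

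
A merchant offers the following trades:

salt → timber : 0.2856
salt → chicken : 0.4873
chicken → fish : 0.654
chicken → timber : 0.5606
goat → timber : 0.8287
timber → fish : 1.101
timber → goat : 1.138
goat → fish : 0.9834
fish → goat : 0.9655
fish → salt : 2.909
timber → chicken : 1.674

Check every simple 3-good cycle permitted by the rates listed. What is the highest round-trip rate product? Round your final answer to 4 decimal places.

0.9271

chicken→fish→salt→chicken: 0.654 × 2.909 × 0.4873 = 0.92708
timber→fish→salt→timber: 1.101 × 2.909 × 0.2856 = 0.91472
timber→fish→goat→timber: 1.101 × 0.9655 × 0.8287 = 0.88092
Maximum is chicken→fish→salt→chicken at 0.9271; no arbitrage — every cycle loses value.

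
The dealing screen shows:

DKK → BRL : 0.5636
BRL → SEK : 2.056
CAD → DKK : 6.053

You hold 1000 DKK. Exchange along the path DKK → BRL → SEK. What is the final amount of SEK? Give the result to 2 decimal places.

1000 DKK × 0.5636 = 563.6 BRL
563.6 BRL × 2.056 = 1158.7616 SEK

1158.76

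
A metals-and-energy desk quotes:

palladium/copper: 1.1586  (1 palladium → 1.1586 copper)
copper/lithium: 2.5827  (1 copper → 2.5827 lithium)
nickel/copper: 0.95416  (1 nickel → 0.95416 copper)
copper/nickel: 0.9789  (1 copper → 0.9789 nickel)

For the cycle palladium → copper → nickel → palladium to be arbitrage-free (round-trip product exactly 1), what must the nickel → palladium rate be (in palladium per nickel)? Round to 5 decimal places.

0.88171

Known legs of the cycle: 1.1586 × 0.9789 = 1.13415354
For no arbitrage the full-cycle product must be 1, so the missing rate is 1 / 1.13415354 ≈ 0.8817148.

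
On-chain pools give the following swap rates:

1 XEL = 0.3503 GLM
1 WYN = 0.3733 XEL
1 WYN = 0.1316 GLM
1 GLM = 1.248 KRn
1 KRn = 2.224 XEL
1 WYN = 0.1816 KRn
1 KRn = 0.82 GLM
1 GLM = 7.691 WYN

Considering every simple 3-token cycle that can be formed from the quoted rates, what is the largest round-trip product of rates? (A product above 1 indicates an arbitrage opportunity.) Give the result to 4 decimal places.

1.1453

KRn→GLM→WYN→KRn: 0.82 × 7.691 × 0.1816 = 1.14528
XEL→GLM→WYN→XEL: 0.3503 × 7.691 × 0.3733 = 1.00573
XEL→GLM→KRn→XEL: 0.3503 × 1.248 × 2.224 = 0.97228
Maximum is KRn→GLM→WYN→KRn at 1.1453; arbitrage exists.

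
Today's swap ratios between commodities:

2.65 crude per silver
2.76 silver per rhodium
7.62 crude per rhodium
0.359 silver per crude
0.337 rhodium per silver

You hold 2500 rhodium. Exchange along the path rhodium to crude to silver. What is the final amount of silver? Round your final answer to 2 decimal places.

6838.95

2500 rhodium × 7.62 = 19050 crude
19050 crude × 0.359 = 6838.95 silver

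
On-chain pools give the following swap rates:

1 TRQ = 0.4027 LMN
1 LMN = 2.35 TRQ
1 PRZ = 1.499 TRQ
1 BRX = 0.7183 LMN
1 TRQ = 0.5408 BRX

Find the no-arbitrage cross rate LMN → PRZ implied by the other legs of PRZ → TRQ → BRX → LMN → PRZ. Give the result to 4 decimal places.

Known legs of the cycle: 1.499 × 0.5408 × 0.7183 = 0.58229650336
For no arbitrage the full-cycle product must be 1, so the missing rate is 1 / 0.58229650336 ≈ 1.717338.

1.7173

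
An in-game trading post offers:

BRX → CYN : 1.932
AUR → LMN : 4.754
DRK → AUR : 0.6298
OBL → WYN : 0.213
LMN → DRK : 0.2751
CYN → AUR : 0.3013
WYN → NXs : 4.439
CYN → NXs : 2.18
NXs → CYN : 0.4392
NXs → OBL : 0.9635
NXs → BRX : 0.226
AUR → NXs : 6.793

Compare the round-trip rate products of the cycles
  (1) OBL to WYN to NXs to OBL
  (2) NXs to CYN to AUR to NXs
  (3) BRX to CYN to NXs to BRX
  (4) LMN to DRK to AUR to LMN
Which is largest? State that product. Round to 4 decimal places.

0.9519

(1) 0.213 × 4.439 × 0.9635 = 0.91100
(2) 0.4392 × 0.3013 × 6.793 = 0.89892
(3) 1.932 × 2.18 × 0.226 = 0.95186
(4) 0.2751 × 0.6298 × 4.754 = 0.82367
Highest is cycle (3) at 0.9519 (≤1, no arbitrage).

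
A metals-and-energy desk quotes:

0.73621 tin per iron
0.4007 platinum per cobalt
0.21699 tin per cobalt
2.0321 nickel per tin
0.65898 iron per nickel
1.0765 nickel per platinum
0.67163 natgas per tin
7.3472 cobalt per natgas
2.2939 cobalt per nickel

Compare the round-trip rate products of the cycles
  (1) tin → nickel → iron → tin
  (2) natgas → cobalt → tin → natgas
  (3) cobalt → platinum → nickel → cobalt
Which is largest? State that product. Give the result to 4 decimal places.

(1) 2.0321 × 0.65898 × 0.73621 = 0.98587
(2) 7.3472 × 0.21699 × 0.67163 = 1.07076
(3) 0.4007 × 1.0765 × 2.2939 = 0.98948
Highest is cycle (2) at 1.0708 (>1, arbitrage).

1.0708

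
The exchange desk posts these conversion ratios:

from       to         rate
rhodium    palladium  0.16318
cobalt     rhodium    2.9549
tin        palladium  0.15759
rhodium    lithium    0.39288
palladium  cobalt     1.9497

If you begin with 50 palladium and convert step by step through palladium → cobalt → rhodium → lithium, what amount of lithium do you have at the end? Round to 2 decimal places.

113.17

50 palladium × 1.9497 = 97.485 cobalt
97.485 cobalt × 2.9549 = 288.0584265 rhodium
288.0584265 rhodium × 0.39288 = 113.17239460332 lithium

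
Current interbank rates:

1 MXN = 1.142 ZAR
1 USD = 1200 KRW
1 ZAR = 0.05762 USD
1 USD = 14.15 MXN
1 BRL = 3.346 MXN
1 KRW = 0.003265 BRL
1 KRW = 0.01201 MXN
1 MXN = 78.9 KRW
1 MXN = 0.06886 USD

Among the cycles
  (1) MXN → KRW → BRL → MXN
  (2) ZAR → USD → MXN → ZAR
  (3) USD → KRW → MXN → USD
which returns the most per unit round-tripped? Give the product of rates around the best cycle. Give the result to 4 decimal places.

(1) 78.9 × 0.003265 × 3.346 = 0.86196
(2) 0.05762 × 14.15 × 1.142 = 0.93110
(3) 1200 × 0.01201 × 0.06886 = 0.99241
Highest is cycle (3) at 0.9924 (≤1, no arbitrage).

0.9924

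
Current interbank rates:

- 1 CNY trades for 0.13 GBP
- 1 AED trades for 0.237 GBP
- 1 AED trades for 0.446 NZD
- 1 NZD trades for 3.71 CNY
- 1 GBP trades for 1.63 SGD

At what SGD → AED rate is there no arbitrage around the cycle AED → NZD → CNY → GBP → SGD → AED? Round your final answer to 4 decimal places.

Known legs of the cycle: 0.446 × 3.71 × 0.13 × 1.63 = 0.350622454
For no arbitrage the full-cycle product must be 1, so the missing rate is 1 / 0.350622454 ≈ 2.852071.

2.8521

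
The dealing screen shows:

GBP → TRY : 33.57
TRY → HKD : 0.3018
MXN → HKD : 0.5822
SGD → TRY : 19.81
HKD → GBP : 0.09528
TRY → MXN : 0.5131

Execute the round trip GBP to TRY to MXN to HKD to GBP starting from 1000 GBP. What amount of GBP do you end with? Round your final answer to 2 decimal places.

955.49

1000 GBP × 33.57 = 33570 TRY
33570 TRY × 0.5131 = 17224.767 MXN
17224.767 MXN × 0.5822 = 10028.2593474 HKD
10028.2593474 HKD × 0.09528 = 955.492550620272 GBP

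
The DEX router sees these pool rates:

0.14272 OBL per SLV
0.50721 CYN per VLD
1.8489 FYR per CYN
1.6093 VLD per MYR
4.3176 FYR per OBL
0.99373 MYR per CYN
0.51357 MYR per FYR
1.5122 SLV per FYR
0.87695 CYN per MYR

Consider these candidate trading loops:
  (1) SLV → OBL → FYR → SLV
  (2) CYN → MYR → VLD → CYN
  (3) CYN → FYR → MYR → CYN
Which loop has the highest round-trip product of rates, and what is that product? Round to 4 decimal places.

0.9318

(1) 0.14272 × 4.3176 × 1.5122 = 0.93183
(2) 0.99373 × 1.6093 × 0.50721 = 0.81114
(3) 1.8489 × 0.51357 × 0.87695 = 0.83270
Highest is cycle (1) at 0.9318 (≤1, no arbitrage).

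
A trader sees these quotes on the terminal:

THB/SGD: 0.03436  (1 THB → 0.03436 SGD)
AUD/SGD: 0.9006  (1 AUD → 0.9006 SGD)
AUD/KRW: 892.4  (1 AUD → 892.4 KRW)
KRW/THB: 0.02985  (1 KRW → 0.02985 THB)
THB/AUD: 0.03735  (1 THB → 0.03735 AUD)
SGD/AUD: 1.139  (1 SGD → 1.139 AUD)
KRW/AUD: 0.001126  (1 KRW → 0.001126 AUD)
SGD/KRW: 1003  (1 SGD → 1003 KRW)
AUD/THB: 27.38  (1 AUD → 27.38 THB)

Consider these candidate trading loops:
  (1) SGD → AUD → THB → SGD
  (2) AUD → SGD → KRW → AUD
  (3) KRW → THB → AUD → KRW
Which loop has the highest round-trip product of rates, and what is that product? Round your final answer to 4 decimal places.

1.0715

(1) 1.139 × 27.38 × 0.03436 = 1.07154
(2) 0.9006 × 1003 × 0.001126 = 1.01712
(3) 0.02985 × 0.03735 × 892.4 = 0.99493
Highest is cycle (1) at 1.0715 (>1, arbitrage).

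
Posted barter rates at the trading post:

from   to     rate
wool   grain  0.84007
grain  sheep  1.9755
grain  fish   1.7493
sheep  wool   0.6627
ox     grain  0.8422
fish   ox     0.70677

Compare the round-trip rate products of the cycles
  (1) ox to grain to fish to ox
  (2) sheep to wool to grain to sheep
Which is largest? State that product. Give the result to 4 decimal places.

(1) 0.8422 × 1.7493 × 0.70677 = 1.04126
(2) 0.6627 × 0.84007 × 1.9755 = 1.09979
Highest is cycle (2) at 1.0998 (>1, arbitrage).

1.0998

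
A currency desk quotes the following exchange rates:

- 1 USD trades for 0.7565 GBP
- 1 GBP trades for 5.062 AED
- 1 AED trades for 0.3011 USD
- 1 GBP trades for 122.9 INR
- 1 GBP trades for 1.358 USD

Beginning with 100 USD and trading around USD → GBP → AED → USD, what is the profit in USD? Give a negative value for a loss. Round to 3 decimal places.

100 USD × 0.7565 = 75.65 GBP
75.65 GBP × 5.062 = 382.9403 AED
382.9403 AED × 0.3011 = 115.30332433 USD
Net change: 115.30332433 − 100 = 15.30332433 USD

15.303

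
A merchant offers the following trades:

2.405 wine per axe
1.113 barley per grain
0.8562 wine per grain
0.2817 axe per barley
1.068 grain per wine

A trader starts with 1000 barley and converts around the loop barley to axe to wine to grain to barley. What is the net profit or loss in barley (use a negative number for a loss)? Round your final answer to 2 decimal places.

1000 barley × 0.2817 = 281.7 axe
281.7 axe × 2.405 = 677.4885 wine
677.4885 wine × 1.068 = 723.557718 grain
723.557718 grain × 1.113 = 805.319740134 barley
Net change: 805.319740134 − 1000 = -194.680259866 barley

-194.68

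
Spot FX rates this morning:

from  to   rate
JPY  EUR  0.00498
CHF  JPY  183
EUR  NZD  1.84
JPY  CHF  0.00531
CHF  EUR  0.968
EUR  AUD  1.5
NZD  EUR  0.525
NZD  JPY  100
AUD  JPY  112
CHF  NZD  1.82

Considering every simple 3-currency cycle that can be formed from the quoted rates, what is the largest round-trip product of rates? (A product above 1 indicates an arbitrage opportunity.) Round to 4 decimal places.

CHF→NZD→JPY→CHF: 1.82 × 100 × 0.00531 = 0.96642
EUR→NZD→JPY→EUR: 1.84 × 100 × 0.00498 = 0.91632
EUR→AUD→JPY→EUR: 1.5 × 112 × 0.00498 = 0.83664
Maximum is CHF→NZD→JPY→CHF at 0.9664; no arbitrage — every cycle loses value.

0.9664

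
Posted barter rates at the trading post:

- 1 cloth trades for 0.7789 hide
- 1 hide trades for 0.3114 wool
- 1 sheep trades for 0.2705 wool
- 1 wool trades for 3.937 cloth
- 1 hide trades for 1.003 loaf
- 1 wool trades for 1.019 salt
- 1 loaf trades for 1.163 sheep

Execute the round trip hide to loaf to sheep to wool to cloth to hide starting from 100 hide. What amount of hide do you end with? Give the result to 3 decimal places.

100 hide × 1.003 = 100.3 loaf
100.3 loaf × 1.163 = 116.6489 sheep
116.6489 sheep × 0.2705 = 31.55352745 wool
31.55352745 wool × 3.937 = 124.22623757065 cloth
124.22623757065 cloth × 0.7789 = 96.759816443779285 hide

96.760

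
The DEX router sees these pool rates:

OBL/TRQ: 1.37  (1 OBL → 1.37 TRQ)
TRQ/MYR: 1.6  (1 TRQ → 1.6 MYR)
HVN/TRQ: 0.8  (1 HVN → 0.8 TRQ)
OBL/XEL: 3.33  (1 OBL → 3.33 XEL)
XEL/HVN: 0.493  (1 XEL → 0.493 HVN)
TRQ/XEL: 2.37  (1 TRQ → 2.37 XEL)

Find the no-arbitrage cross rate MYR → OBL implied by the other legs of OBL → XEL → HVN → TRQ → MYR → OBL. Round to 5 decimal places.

0.47588

Known legs of the cycle: 3.33 × 0.493 × 0.8 × 1.6 = 2.1013632
For no arbitrage the full-cycle product must be 1, so the missing rate is 1 / 2.1013632 ≈ 0.4758816.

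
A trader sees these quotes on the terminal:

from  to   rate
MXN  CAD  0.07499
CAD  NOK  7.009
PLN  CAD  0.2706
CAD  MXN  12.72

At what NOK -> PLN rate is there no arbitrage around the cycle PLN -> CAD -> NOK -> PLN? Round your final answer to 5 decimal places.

0.52725

Known legs of the cycle: 0.2706 × 7.009 = 1.8966354
For no arbitrage the full-cycle product must be 1, so the missing rate is 1 / 1.8966354 ≈ 0.5272495.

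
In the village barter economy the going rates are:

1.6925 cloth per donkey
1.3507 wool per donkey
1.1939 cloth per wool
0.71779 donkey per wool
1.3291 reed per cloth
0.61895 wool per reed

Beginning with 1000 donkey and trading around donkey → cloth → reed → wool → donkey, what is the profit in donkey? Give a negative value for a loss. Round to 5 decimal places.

1000 donkey × 1.6925 = 1692.5 cloth
1692.5 cloth × 1.3291 = 2249.50175 reed
2249.50175 reed × 0.61895 = 1392.3291081625 wool
1392.3291081625 wool × 0.71779 = 999.399910547960875 donkey
Net change: 999.399910547960875 − 1000 = -0.600089452039125 donkey

-0.60009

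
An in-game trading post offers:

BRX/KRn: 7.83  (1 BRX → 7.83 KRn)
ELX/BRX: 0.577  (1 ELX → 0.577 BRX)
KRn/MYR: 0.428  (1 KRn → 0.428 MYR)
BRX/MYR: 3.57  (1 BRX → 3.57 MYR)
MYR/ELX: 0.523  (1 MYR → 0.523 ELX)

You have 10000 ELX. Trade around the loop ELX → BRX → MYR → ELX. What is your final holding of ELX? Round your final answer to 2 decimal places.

10773.22

10000 ELX × 0.577 = 5770 BRX
5770 BRX × 3.57 = 20598.9 MYR
20598.9 MYR × 0.523 = 10773.2247 ELX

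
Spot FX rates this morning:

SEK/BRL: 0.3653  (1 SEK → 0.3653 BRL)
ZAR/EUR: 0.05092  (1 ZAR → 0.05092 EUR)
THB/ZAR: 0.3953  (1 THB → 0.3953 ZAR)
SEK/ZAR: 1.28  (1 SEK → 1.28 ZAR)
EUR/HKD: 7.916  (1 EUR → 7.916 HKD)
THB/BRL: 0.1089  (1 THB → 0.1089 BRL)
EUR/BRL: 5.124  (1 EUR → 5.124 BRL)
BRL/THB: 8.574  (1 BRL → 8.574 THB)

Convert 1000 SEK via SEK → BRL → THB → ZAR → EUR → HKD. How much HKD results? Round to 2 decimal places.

499.06

1000 SEK × 0.3653 = 365.3 BRL
365.3 BRL × 8.574 = 3132.0822 THB
3132.0822 THB × 0.3953 = 1238.11209366 ZAR
1238.11209366 ZAR × 0.05092 = 63.0446678091672 EUR
63.0446678091672 EUR × 7.916 = 499.0615903773675552 HKD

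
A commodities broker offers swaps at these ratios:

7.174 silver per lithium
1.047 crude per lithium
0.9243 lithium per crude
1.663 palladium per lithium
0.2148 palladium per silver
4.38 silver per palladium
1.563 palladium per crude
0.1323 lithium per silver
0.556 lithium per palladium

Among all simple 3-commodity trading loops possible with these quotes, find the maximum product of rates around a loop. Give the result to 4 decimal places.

0.9637

palladium→silver→lithium→palladium: 4.38 × 0.1323 × 1.663 = 0.96367
palladium→lithium→crude→palladium: 0.556 × 1.047 × 1.563 = 0.90987
palladium→lithium→silver→palladium: 0.556 × 7.174 × 0.2148 = 0.85678
Maximum is palladium→silver→lithium→palladium at 0.9637; no arbitrage — every cycle loses value.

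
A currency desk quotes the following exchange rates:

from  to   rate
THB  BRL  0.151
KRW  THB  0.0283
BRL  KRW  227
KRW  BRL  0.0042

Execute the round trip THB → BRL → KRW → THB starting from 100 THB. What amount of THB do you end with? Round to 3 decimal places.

97.004

100 THB × 0.151 = 15.1 BRL
15.1 BRL × 227 = 3427.7 KRW
3427.7 KRW × 0.0283 = 97.00391 THB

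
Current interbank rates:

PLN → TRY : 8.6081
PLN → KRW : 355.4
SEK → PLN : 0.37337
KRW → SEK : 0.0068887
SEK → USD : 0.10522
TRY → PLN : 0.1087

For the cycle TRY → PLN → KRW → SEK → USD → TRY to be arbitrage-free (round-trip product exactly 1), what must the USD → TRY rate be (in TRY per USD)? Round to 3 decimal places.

Known legs of the cycle: 0.1087 × 355.4 × 0.0068887 × 0.10522 = 0.02800157997226772
For no arbitrage the full-cycle product must be 1, so the missing rate is 1 / 0.02800157997226772 ≈ 35.71227.

35.712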